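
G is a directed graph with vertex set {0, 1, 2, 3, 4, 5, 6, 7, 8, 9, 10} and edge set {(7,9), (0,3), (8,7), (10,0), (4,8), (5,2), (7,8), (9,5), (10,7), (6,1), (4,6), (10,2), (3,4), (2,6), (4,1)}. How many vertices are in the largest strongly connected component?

{7, 8} are all mutually reachable — one SCC of size 2.
{3} is an SCC by itself.
{6} is an SCC by itself.
{10} is an SCC by itself.
{5} is an SCC by itself.
(and 5 more singleton SCCs)
The largest has 2 vertices.

2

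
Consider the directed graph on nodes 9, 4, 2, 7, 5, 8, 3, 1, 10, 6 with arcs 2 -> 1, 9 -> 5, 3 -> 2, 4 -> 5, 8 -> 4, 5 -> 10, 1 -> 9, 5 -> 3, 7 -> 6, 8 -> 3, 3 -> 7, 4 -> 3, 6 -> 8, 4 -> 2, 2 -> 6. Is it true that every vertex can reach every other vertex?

No

There is no directed path from 10 to 6, so the graph is not strongly connected.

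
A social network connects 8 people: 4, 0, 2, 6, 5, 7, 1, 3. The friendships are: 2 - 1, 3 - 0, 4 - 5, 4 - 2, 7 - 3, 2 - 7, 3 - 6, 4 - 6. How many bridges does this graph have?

The edges on the cycle 4-2-7-3-6-4 are not bridges since each lies on that cycle.
But removing 4 - 5 disconnects 4 from 5; removing 3 - 0 disconnects 3 from 0; removing 2 - 1 disconnects 2 from 1 — these are bridges.
That makes 3 bridges.

3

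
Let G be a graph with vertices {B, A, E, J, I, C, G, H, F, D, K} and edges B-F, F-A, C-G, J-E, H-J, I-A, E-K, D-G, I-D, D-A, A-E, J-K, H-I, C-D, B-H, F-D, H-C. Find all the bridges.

none

The edges on the cycle B-H-I-A-F-B are not bridges since each lies on that cycle.
Every edge lies on some cycle, so there are no bridges.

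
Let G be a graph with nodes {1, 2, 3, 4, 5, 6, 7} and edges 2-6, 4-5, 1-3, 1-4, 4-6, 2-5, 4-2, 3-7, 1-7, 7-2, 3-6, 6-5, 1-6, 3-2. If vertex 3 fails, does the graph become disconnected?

No

Deleting 3 leaves 1 component (was 1) (its neighbors 1, 2, 6, 7 remain connected to each other), so 3 is not a cut vertex.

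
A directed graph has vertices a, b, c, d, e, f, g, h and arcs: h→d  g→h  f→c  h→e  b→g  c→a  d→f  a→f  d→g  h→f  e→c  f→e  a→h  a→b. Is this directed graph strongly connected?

Yes

From e we can reach every vertex (a, b, c, d, e, f, g, h), and every vertex can reach e (a, b, c, d, e, f, g, h). So the whole graph is one strongly connected component.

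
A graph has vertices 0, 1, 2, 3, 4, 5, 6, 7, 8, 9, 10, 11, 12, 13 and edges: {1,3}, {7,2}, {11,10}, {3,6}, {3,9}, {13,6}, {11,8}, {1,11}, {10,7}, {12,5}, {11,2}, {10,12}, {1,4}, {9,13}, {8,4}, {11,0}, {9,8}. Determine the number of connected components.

Starting from 0 we can reach 0, 1, 2, 3, 4, 5, 6, 7, 8, 9, 10, 11, 12, 13. That is one component of size 14.
Total: 1 component.

1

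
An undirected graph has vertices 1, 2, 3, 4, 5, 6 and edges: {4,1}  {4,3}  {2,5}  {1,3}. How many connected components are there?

3

6 is isolated — a component by itself.
Starting from 2 we can reach 2, 5. That is one component of size 2.
Starting from 1 we can reach 1, 3, 4. That is one component of size 3.
Total: 3 components.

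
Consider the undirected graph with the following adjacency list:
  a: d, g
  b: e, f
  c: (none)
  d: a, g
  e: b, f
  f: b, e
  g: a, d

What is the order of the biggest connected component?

c is isolated — a component by itself.
Starting from b we can reach b, e, f. That is one component of size 3.
Starting from a we can reach a, d, g. That is one component of size 3.
The largest has 3 vertices.

3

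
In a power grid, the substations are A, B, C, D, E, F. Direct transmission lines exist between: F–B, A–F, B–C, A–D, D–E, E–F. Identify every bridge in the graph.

The edges on the cycle A-D-E-F-A are not bridges since each lies on that cycle.
But removing F–B disconnects F from B; removing B–C disconnects B from C — these are bridges.

B-C, B-F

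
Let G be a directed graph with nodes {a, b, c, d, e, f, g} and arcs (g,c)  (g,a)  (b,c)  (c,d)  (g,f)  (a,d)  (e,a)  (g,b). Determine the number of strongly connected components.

{e} is an SCC by itself.
{b} is an SCC by itself.
{c} is an SCC by itself.
{g} is an SCC by itself.
{f} is an SCC by itself.
(and 2 more singleton SCCs)
That gives 7 strongly connected components.

7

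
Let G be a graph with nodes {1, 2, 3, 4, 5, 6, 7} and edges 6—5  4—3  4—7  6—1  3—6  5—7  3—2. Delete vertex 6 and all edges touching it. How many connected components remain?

With 6 gone, the remaining components are: {1}; {2, 3, 4, 5, 7}.
That is 2 components.

2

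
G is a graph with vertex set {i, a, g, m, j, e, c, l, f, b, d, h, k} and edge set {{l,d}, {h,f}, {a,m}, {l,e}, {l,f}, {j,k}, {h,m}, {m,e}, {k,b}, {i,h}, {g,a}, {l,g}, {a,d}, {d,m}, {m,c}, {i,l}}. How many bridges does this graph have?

3

The edges on the cycle i-h-f-l-i are not bridges since each lies on that cycle.
But removing m—c disconnects m from c; removing j—k disconnects j from k; removing k—b disconnects k from b — these are bridges.
That makes 3 bridges.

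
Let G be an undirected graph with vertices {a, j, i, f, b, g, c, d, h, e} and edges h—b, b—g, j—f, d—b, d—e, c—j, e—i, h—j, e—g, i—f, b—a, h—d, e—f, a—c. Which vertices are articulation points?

Removing j, for instance, still leaves 1 component. No single vertex removal increases the component count — the graph has no articulation points.

none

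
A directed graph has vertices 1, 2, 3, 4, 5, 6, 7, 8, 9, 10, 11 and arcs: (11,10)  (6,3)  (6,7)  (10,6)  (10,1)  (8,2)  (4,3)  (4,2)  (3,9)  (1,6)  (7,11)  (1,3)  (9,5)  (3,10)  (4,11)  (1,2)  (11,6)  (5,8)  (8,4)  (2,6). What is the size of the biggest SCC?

{1, 2, 3, 4, 5, 6, 7, 8, 9, 10, 11} are all mutually reachable — one SCC of size 11.
The largest has 11 vertices.

11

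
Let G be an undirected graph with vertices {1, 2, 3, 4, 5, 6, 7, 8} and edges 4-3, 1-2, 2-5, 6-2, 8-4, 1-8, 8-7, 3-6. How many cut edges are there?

2

The edges on the cycle 1-8-4-3-6-2-1 are not bridges since each lies on that cycle.
But removing 8-7 disconnects 8 from 7; removing 2-5 disconnects 2 from 5 — these are bridges.
That makes 2 bridges.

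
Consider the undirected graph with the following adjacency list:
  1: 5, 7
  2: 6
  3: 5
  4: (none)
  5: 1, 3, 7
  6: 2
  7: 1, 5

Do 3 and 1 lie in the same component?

Yes

From 3 we can reach 1, 3, 5, 7, which includes 1.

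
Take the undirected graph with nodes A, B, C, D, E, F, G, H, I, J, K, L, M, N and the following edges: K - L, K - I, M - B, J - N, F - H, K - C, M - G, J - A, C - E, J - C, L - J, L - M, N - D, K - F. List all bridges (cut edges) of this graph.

A-J, B-M, C-E, D-N, F-H, F-K, G-M, I-K, J-N, L-M

The edges on the cycle K-L-J-C-K are not bridges since each lies on that cycle.
But removing L - M disconnects L from M; removing M - B disconnects M from B; removing J - N disconnects J from N; removing E - C disconnects E from C — these are bridges.
In total 10 edges are bridges.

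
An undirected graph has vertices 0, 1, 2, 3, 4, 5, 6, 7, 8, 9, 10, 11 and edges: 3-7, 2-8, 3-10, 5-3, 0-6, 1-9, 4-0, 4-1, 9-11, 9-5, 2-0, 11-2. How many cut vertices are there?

5

Removing 0 increases the component count from 1 to 2, so 0 is a cut vertex.
Removing 2 increases the component count from 1 to 2, so 2 is a cut vertex.
Removing 3 increases the component count from 1 to 3, so 3 is a cut vertex.
Likewise 5, 9 are cut vertices.
By contrast removing 4 leaves 1 component; it is not a cut vertex. No other vertex is a cut vertex either.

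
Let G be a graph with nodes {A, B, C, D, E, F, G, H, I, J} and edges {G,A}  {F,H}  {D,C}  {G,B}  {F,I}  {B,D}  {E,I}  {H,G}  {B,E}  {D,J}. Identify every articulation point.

B, D, G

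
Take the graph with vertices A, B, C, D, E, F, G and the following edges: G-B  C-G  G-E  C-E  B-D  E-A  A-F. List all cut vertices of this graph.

Removing A increases the component count from 1 to 2, so A is a cut vertex.
Removing B increases the component count from 1 to 2, so B is a cut vertex.
Removing E increases the component count from 1 to 2, so E is a cut vertex.
Likewise G is a cut vertex.
By contrast removing D leaves 1 component; it is not a cut vertex. No other vertex is a cut vertex either.

A, B, E, G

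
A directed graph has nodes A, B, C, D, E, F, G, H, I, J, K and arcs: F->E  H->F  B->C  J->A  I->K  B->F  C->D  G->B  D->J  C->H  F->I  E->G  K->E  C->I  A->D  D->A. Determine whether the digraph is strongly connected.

There is no directed path from A to K, so the graph is not strongly connected.

No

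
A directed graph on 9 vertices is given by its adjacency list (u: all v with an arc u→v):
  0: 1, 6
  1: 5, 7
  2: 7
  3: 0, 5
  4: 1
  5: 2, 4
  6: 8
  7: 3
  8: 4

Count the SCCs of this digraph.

1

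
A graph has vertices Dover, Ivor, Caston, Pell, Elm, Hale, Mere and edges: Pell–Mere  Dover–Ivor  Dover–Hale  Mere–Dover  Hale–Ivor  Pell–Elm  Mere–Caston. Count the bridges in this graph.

The edges on the cycle Dover-Hale-Ivor-Dover are not bridges since each lies on that cycle.
But removing Mere–Caston disconnects Mere from Caston; removing Mere–Pell disconnects Mere from Pell; removing Pell–Elm disconnects Pell from Elm; removing Mere–Dover disconnects Mere from Dover — these are bridges.
That makes 4 bridges.

4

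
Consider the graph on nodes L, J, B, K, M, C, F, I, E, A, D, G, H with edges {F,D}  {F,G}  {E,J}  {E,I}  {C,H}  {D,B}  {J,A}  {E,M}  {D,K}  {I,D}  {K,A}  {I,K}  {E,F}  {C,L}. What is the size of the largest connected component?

10

Starting from C we can reach C, H, L. That is one component of size 3.
Starting from A we can reach A, B, D, E, F, G, I, J, K, M. That is one component of size 10.
The largest has 10 vertices.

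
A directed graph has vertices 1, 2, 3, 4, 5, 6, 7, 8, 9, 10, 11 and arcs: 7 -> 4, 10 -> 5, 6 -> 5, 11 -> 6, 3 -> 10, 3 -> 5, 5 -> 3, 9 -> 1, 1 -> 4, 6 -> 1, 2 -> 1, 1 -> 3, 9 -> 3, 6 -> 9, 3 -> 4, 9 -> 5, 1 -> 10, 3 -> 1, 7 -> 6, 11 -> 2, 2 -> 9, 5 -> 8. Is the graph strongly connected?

There is no directed path from 10 to 7, so the graph is not strongly connected.

No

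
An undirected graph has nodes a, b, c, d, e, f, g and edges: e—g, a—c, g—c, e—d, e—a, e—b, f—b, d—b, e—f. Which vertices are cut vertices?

e

Removing e increases the component count from 1 to 2, so e is a cut vertex.
By contrast removing c leaves 1 component; it is not a cut vertex. No other vertex is a cut vertex either.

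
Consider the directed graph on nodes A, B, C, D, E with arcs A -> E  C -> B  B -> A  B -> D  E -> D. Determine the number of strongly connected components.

{B} is an SCC by itself.
{E} is an SCC by itself.
{C} is an SCC by itself.
{A} is an SCC by itself.
{D} is an SCC by itself.
That gives 5 strongly connected components.

5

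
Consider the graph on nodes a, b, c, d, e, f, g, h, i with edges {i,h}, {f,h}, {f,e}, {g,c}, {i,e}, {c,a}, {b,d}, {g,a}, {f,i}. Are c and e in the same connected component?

The component containing c is {a, c, g}, and e is not in it.

No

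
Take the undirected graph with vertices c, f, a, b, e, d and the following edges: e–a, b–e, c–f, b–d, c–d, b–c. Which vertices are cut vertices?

Removing b increases the component count from 1 to 2, so b is a cut vertex.
Removing c increases the component count from 1 to 2, so c is a cut vertex.
Removing e increases the component count from 1 to 2, so e is a cut vertex.
By contrast removing d leaves 1 component; it is not a cut vertex. No other vertex is a cut vertex either.

b, c, e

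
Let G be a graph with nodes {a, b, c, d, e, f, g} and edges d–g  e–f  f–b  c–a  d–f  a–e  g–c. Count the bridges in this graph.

1

The edges on the cycle d-g-c-a-e-f-d are not bridges since each lies on that cycle.
But removing f–b disconnects f from b — this is a bridge.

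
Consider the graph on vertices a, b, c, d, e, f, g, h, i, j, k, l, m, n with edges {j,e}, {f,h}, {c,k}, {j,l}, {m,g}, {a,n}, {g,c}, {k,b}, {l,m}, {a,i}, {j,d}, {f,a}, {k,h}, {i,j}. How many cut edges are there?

4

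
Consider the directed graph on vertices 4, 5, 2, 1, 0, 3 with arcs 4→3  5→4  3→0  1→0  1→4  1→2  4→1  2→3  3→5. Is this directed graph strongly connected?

No

There is no directed path from 0 to 5, so the graph is not strongly connected.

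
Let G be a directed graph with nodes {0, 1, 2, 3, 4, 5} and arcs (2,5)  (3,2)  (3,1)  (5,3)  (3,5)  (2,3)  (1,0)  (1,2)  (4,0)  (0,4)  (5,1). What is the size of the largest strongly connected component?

{1, 2, 3, 5} are all mutually reachable — one SCC of size 4.
{0, 4} are all mutually reachable — one SCC of size 2.
The largest has 4 vertices.

4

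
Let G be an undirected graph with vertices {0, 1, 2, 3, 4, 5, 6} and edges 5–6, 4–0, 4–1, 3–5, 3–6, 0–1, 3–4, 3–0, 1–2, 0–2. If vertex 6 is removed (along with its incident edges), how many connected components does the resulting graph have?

1

With 6 gone, the remaining components are: {0, 1, 2, 3, 4, 5}.
That is 1 component.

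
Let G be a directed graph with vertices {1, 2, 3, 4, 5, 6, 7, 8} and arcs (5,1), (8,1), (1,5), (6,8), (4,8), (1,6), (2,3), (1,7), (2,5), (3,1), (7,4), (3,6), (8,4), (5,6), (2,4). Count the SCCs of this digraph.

3

{1, 4, 5, 6, 7, 8} are all mutually reachable — one SCC of size 6.
{2} is an SCC by itself.
{3} is an SCC by itself.
That gives 3 strongly connected components.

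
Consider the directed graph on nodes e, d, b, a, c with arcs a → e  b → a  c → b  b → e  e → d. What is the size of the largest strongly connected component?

{e} is an SCC by itself.
{b} is an SCC by itself.
{c} is an SCC by itself.
{d} is an SCC by itself.
{a} is an SCC by itself.
The largest has 1 vertex.

1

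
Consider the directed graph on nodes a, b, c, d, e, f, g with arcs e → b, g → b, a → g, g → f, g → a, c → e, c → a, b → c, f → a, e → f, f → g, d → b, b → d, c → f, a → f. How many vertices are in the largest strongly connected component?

7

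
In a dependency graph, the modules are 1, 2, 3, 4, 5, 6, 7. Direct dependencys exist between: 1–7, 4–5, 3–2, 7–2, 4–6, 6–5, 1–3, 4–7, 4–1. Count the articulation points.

1

Removing 4 increases the component count from 1 to 2, so 4 is a cut vertex.
By contrast removing 2 leaves 1 component; it is not a cut vertex. No other vertex is a cut vertex either.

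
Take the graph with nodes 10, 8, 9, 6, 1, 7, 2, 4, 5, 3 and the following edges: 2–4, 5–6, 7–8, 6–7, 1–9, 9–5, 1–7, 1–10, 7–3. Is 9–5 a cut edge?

After removing 9–5, the path 9-1-7-6-5 still connects them, so the edge is not a bridge.

No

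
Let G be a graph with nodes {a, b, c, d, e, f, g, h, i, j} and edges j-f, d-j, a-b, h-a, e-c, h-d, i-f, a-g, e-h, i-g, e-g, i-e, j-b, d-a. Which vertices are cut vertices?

Removing e increases the component count from 1 to 2, so e is a cut vertex.
By contrast removing i leaves 1 component; it is not a cut vertex. No other vertex is a cut vertex either.

e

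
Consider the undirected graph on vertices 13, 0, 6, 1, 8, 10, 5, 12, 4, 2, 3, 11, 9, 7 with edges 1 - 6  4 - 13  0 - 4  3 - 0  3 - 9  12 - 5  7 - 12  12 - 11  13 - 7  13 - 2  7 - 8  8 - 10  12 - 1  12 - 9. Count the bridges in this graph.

The edges on the cycle 3-0-4-13-7-12-9-3 are not bridges since each lies on that cycle.
But removing 8 - 7 disconnects 8 from 7; removing 1 - 6 disconnects 1 from 6; removing 13 - 2 disconnects 13 from 2; removing 5 - 12 disconnects 5 from 12 — these are bridges.
In total 7 edges are bridges.

7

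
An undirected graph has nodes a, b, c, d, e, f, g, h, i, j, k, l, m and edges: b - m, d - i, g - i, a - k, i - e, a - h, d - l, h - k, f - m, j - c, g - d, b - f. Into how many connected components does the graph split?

4

Starting from c we can reach c, j. That is one component of size 2.
Starting from b we can reach b, f, m. That is one component of size 3.
Starting from a we can reach a, h, k. That is one component of size 3.
Starting from d we can reach d, e, g, i, l. That is one component of size 5.
Total: 4 components.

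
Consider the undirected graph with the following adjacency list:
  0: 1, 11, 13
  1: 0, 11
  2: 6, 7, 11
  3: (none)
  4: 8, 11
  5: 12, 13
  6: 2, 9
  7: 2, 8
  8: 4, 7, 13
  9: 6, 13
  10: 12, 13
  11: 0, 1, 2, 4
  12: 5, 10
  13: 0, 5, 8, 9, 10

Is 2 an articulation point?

No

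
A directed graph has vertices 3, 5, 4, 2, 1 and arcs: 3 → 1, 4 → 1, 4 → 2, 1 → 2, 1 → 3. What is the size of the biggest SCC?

2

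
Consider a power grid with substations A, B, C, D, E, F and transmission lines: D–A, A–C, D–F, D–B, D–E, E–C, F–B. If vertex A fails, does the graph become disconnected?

Deleting A leaves 1 component (was 1) (its neighbors C, D remain connected to each other), so A is not a cut vertex.

No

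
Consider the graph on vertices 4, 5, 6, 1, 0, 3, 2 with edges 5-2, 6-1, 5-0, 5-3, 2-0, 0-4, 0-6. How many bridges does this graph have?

4

The edges on the cycle 5-2-0-5 are not bridges since each lies on that cycle.
But removing 6-1 disconnects 6 from 1; removing 0-6 disconnects 0 from 6; removing 0-4 disconnects 0 from 4; removing 5-3 disconnects 5 from 3 — these are bridges.
That makes 4 bridges.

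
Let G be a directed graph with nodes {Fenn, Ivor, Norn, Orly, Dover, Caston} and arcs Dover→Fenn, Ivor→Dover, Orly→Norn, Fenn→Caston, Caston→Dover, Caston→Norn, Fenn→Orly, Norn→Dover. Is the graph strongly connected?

There is no directed path from Orly to Ivor, so the graph is not strongly connected.

No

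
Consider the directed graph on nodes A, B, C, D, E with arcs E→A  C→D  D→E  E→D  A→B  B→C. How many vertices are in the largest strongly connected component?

5

{A, B, C, D, E} are all mutually reachable — one SCC of size 5.
The largest has 5 vertices.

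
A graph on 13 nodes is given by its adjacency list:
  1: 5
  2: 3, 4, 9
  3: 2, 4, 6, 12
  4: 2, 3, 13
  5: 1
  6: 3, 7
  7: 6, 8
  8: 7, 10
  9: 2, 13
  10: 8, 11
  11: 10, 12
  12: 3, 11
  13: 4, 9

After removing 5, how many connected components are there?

With 5 gone, the remaining components are: {1}; {2, 3, 4, 6, 7, 8, 9, 10, 11, 12, 13}.
That is 2 components.

2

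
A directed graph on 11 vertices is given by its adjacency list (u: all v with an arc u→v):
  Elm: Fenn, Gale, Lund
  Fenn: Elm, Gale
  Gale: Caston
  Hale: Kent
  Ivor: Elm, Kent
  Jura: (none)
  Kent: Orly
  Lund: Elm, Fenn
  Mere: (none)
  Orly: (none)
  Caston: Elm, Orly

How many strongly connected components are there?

7

{Elm, Fenn, Gale, Lund, Caston} are all mutually reachable — one SCC of size 5.
{Hale} is an SCC by itself.
{Ivor} is an SCC by itself.
{Kent} is an SCC by itself.
{Mere} is an SCC by itself.
(and 2 more singleton SCCs)
That gives 7 strongly connected components.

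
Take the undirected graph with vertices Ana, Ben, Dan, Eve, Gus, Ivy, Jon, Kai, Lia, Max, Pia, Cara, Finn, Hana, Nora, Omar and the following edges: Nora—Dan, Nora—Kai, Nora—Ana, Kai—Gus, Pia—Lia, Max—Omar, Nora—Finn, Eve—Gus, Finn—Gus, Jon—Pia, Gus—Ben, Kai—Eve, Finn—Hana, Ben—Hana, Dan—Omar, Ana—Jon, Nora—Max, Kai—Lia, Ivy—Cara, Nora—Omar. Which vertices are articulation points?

Removing Nora increases the component count from 2 to 3, so Nora is a cut vertex.
By contrast removing Cara leaves 2 components; it is not a cut vertex. No other vertex is a cut vertex either.

Nora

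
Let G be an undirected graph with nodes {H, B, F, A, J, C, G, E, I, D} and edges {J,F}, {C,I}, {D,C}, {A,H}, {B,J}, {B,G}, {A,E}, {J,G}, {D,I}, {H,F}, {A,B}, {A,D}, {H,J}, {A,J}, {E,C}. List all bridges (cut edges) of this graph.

none

The edges on the cycle A-H-F-J-A are not bridges since each lies on that cycle.
Every edge lies on some cycle, so there are no bridges.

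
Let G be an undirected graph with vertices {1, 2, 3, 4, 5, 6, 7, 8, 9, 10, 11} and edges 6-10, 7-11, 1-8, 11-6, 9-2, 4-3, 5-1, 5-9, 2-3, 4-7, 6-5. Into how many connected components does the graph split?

1

Starting from 1 we can reach 1, 2, 3, 4, 5, 6, 7, 8, 9, 10, 11. That is one component of size 11.
Total: 1 component.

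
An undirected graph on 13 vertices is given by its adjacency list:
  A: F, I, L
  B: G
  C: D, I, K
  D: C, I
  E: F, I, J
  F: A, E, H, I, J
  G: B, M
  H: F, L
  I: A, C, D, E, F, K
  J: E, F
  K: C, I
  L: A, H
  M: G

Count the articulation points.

2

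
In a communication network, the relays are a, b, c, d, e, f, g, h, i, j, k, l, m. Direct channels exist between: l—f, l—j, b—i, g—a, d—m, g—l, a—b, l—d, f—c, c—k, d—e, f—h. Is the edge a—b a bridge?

Yes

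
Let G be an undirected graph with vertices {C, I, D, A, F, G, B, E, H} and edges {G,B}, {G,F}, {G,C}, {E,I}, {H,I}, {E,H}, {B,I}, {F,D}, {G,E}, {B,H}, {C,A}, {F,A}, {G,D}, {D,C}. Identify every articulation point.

G

Removing G increases the component count from 1 to 2, so G is a cut vertex.
By contrast removing H leaves 1 component; it is not a cut vertex. No other vertex is a cut vertex either.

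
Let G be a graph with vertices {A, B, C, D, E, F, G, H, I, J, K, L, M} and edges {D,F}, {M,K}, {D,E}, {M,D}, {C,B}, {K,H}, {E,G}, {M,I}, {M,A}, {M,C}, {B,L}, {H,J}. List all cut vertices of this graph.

B, C, D, E, H, K, M

Removing B increases the component count from 1 to 2, so B is a cut vertex.
Removing C increases the component count from 1 to 2, so C is a cut vertex.
Removing D increases the component count from 1 to 3, so D is a cut vertex.
Likewise E, H, K, M are cut vertices.
By contrast removing J leaves 1 component; it is not a cut vertex. No other vertex is a cut vertex either.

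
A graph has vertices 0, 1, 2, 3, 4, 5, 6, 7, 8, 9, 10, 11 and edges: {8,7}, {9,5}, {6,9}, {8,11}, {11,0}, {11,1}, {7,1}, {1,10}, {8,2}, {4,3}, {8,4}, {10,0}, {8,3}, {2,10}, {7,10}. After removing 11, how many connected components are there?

With 11 gone, the remaining components are: {5, 6, 9}; {0, 1, 2, 3, 4, 7, 8, 10}.
That is 2 components.

2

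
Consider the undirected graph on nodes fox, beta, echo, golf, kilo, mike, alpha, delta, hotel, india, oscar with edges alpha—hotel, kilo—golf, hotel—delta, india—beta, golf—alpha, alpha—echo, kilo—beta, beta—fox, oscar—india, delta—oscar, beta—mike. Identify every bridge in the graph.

alpha-echo, beta-fox, beta-mike

The edges on the cycle kilo-golf-alpha-hotel-delta-oscar-india-beta-kilo are not bridges since each lies on that cycle.
But removing echo—alpha disconnects echo from alpha; removing mike—beta disconnects mike from beta; removing fox—beta disconnects fox from beta — these are bridges.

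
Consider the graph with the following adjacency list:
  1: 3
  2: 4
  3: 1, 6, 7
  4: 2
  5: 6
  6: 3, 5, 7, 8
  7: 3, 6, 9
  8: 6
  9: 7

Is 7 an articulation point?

Yes

Deleting 7 raises the number of components from 2 to 3, so 7 is a cut vertex.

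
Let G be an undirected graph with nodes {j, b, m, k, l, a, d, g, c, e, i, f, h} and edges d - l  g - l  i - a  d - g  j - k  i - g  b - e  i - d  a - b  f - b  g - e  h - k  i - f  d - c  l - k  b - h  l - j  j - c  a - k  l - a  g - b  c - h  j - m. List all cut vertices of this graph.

Removing j increases the component count from 1 to 2, so j is a cut vertex.
By contrast removing c leaves 1 component; it is not a cut vertex. No other vertex is a cut vertex either.

j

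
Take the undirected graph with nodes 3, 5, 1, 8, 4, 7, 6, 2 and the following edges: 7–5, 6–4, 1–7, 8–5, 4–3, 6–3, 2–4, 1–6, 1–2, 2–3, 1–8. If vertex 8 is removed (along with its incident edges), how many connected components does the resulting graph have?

With 8 gone, the remaining components are: {1, 2, 3, 4, 5, 6, 7}.
That is 1 component.

1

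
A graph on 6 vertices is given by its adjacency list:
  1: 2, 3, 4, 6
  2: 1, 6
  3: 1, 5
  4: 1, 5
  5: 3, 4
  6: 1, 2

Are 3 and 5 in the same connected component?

Yes

From 3 we can reach 1, 2, 3, 4, 5, 6, which includes 5.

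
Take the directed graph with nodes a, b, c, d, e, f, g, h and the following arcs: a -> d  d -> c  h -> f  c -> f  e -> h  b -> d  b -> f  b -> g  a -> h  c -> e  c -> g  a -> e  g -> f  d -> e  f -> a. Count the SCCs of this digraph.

2

{a, c, d, e, f, g, h} are all mutually reachable — one SCC of size 7.
{b} is an SCC by itself.
That gives 2 strongly connected components.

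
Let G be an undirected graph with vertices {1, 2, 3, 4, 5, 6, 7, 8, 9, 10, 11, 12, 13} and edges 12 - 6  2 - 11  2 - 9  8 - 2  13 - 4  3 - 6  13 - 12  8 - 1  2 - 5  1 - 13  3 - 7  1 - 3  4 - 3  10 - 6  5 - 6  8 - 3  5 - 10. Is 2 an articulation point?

Deleting 2 raises the number of components from 1 to 3, so 2 is a cut vertex.

Yes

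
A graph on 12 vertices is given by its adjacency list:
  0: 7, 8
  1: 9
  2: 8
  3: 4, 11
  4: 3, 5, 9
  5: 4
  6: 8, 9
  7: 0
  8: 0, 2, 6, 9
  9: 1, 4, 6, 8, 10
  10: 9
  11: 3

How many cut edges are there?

The edges on the cycle 8-9-6-8 are not bridges since each lies on that cycle.
But removing 1-9 disconnects 1 from 9; removing 2-8 disconnects 2 from 8; removing 9-4 disconnects 9 from 4; removing 7-0 disconnects 7 from 0 — these are bridges.
In total 9 edges are bridges.

9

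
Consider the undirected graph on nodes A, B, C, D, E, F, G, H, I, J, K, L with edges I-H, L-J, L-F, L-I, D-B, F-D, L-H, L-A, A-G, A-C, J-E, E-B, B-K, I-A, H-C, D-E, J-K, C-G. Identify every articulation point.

L

Removing L increases the component count from 1 to 2, so L is a cut vertex.
By contrast removing B leaves 1 component; it is not a cut vertex. No other vertex is a cut vertex either.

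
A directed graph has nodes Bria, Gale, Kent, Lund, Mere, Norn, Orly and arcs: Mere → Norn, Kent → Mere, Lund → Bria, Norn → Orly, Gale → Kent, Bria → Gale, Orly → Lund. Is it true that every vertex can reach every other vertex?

Yes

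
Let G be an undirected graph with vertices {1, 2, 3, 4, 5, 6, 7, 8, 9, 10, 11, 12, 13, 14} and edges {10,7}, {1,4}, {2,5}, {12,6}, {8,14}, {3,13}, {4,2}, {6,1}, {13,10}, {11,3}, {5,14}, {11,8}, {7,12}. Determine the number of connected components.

2

9 is isolated — a component by itself.
Starting from 1 we can reach 1, 2, 3, 4, 5, 6, 7, 8, 10, 11, 12, 13, 14. That is one component of size 13.
Total: 2 components.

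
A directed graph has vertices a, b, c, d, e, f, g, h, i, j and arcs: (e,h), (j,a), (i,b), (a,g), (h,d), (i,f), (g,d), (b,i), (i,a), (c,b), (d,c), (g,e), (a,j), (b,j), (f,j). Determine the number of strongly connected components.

{a, b, c, d, e, f, g, h, i, j} are all mutually reachable — one SCC of size 10.
That gives 1 strongly connected component.

1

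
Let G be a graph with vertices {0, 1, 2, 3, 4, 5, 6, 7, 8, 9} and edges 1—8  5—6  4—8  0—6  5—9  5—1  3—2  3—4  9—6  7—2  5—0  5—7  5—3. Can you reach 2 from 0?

Yes

From 0 we can reach 0, 1, 2, 3, 4, 5, 6, 7, 8, 9, which includes 2.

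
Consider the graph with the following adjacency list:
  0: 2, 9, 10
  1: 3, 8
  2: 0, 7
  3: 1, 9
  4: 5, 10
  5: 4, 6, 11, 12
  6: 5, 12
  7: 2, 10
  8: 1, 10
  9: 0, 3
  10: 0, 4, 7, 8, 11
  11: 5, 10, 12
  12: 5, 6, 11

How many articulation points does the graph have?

Removing 10 increases the component count from 1 to 2, so 10 is a cut vertex.
By contrast removing 0 leaves 1 component; it is not a cut vertex. No other vertex is a cut vertex either.

1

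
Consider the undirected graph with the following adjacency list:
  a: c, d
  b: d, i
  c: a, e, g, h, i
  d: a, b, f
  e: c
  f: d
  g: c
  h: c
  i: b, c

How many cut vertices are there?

Removing c increases the component count from 1 to 4, so c is a cut vertex.
Removing d increases the component count from 1 to 2, so d is a cut vertex.
By contrast removing a leaves 1 component; it is not a cut vertex. No other vertex is a cut vertex either.

2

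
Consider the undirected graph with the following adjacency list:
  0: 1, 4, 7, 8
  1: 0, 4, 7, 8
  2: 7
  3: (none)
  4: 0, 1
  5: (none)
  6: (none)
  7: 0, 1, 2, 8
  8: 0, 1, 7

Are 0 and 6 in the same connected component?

No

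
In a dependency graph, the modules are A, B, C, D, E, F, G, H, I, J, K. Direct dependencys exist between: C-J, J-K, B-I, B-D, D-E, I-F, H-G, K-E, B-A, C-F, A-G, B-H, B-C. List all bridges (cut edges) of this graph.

none

The edges on the cycle B-I-F-C-B are not bridges since each lies on that cycle.
Every edge lies on some cycle, so there are no bridges.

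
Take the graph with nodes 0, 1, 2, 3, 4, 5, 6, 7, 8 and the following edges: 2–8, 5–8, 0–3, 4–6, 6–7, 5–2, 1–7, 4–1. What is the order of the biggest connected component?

4

Starting from 0 we can reach 0, 3. That is one component of size 2.
Starting from 2 we can reach 2, 5, 8. That is one component of size 3.
Starting from 1 we can reach 1, 4, 6, 7. That is one component of size 4.
The largest has 4 vertices.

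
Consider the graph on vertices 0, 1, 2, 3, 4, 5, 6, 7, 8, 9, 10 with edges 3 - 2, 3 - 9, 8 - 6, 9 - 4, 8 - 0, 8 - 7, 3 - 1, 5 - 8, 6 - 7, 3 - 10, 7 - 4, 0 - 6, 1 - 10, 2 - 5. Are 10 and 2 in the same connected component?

From 10 we can reach 0, 1, 2, 3, 4, 5, 6, 7, 8, 9, 10, which includes 2.

Yes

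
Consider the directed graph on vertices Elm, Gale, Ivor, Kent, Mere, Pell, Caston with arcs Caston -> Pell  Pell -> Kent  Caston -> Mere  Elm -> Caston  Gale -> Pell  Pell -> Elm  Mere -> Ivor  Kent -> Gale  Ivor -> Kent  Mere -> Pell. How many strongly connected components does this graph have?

{Elm, Gale, Ivor, Kent, Mere, Pell, Caston} are all mutually reachable — one SCC of size 7.
That gives 1 strongly connected component.

1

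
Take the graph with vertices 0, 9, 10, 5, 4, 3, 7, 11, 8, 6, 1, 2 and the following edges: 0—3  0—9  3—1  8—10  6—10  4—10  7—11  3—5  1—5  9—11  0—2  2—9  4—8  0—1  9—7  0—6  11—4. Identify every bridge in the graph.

The edges on the cycle 0-3-5-1-0 are not bridges since each lies on that cycle.
Every edge lies on some cycle, so there are no bridges.

none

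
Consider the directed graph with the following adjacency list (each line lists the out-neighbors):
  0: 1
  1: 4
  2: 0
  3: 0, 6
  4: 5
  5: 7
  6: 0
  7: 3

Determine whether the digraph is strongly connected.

No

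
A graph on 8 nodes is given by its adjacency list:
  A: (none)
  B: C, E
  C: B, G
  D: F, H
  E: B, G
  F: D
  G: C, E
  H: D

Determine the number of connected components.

3

A is isolated — a component by itself.
Starting from D we can reach D, F, H. That is one component of size 3.
Starting from B we can reach B, C, E, G. That is one component of size 4.
Total: 3 components.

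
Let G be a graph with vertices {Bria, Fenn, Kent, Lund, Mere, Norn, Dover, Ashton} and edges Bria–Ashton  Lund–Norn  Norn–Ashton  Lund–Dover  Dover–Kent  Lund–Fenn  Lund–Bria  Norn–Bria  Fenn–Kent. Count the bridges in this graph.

The edges on the cycle Lund-Dover-Kent-Fenn-Lund are not bridges since each lies on that cycle.
Every edge lies on some cycle, so there are no bridges.

0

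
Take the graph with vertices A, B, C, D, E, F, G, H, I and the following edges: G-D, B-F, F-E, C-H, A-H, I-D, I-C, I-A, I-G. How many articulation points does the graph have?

2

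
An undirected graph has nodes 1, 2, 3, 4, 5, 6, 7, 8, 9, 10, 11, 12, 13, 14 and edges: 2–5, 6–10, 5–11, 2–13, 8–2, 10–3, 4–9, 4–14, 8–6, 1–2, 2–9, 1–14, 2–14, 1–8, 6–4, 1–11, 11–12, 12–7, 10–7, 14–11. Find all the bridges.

10-3, 13-2

The edges on the cycle 8-2-5-11-12-7-10-6-8 are not bridges since each lies on that cycle.
But removing 2–13 disconnects 2 from 13; removing 10–3 disconnects 10 from 3 — these are bridges.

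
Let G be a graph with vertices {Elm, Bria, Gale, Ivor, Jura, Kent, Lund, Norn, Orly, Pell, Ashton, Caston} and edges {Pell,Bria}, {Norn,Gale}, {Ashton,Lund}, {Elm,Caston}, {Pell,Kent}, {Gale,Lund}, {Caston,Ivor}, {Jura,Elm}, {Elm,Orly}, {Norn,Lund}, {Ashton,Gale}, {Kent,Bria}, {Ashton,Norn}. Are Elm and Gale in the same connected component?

The component containing Elm is {Elm, Ivor, Jura, Orly, Caston}, and Gale is not in it.

No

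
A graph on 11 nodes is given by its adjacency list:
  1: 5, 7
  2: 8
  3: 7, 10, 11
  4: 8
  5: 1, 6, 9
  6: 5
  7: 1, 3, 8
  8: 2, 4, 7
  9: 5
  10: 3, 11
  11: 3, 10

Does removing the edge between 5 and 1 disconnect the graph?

Yes

Removing 5-1 leaves no path between 5 and 1: the component count goes from 1 to 2. So it is a bridge.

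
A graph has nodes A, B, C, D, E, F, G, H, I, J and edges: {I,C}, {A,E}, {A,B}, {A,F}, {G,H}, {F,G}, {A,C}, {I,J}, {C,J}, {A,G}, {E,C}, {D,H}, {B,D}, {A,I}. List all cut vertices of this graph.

Removing A increases the component count from 1 to 2, so A is a cut vertex.
By contrast removing I leaves 1 component; it is not a cut vertex. No other vertex is a cut vertex either.

A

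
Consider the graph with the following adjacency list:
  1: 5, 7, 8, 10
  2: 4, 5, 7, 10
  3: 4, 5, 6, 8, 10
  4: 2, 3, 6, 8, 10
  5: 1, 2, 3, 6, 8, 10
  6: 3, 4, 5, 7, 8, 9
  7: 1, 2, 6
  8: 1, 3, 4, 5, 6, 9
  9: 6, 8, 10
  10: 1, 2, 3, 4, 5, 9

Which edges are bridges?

none

The edges on the cycle 2-10-9-6-4-2 are not bridges since each lies on that cycle.
Every edge lies on some cycle, so there are no bridges.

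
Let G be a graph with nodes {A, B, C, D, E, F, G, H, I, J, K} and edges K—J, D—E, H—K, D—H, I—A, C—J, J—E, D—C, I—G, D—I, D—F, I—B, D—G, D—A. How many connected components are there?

1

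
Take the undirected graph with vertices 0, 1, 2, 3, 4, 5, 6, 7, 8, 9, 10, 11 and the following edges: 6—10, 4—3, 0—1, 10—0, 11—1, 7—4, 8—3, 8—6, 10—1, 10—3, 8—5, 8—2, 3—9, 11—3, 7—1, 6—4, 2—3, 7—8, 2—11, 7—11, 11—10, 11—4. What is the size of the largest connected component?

Starting from 0 we can reach 0, 1, 2, 3, 4, 5, 6, 7, 8, 9, 10, 11. That is one component of size 12.
The largest has 12 vertices.

12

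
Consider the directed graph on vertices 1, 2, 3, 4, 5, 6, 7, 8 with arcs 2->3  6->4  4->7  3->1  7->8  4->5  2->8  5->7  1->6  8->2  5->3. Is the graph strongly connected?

From 8 we can reach every vertex (1, 2, 3, 4, 5, 6, 7, 8), and every vertex can reach 8 (1, 2, 3, 4, 5, 6, 7, 8). So the whole graph is one strongly connected component.

Yes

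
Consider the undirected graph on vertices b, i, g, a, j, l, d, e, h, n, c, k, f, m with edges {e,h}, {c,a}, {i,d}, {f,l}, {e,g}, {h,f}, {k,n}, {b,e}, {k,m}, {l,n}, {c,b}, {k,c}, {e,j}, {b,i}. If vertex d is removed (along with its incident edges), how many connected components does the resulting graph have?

With d gone, the remaining components are: {a, b, c, e, f, g, h, i, j, k, l, m, n}.
That is 1 component.

1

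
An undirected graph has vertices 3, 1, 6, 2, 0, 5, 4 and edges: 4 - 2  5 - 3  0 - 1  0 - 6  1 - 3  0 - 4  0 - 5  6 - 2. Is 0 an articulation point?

Deleting 0 raises the number of components from 1 to 2, so 0 is a cut vertex.

Yes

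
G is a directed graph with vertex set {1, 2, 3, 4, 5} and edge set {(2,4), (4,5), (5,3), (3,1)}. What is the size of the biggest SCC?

{1} is an SCC by itself.
{5} is an SCC by itself.
{3} is an SCC by itself.
{2} is an SCC by itself.
{4} is an SCC by itself.
The largest has 1 vertex.

1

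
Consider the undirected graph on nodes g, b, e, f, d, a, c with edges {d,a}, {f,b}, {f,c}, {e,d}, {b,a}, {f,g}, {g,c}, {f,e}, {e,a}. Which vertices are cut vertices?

f

Removing f increases the component count from 1 to 2, so f is a cut vertex.
By contrast removing g leaves 1 component; it is not a cut vertex. No other vertex is a cut vertex either.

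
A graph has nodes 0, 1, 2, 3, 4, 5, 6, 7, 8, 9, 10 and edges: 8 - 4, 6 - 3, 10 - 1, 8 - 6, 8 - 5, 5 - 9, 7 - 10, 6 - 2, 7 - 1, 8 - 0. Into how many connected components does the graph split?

2

Starting from 1 we can reach 1, 7, 10. That is one component of size 3.
Starting from 0 we can reach 0, 2, 3, 4, 5, 6, 8, 9. That is one component of size 8.
Total: 2 components.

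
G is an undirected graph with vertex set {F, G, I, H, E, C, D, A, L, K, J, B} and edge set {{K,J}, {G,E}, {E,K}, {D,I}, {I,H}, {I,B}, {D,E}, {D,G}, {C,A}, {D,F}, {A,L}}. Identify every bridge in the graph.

A-C, A-L, B-I, D-F, D-I, E-K, H-I, J-K

The edges on the cycle D-G-E-D are not bridges since each lies on that cycle.
But removing E—K disconnects E from K; removing C—A disconnects C from A; removing K—J disconnects K from J; removing D—F disconnects D from F — these are bridges.
In total 8 edges are bridges.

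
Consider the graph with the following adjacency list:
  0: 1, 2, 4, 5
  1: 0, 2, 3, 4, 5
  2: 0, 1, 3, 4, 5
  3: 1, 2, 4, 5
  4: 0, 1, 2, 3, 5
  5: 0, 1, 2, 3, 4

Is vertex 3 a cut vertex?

No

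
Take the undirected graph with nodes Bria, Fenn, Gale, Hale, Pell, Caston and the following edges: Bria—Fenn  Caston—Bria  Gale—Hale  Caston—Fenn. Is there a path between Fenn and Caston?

From Fenn we can reach Bria, Fenn, Caston, which includes Caston.

Yes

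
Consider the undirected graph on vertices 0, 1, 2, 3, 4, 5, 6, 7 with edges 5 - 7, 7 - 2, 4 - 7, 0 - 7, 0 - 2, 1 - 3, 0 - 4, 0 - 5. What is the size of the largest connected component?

5

6 is isolated — a component by itself.
Starting from 1 we can reach 1, 3. That is one component of size 2.
Starting from 0 we can reach 0, 2, 4, 5, 7. That is one component of size 5.
The largest has 5 vertices.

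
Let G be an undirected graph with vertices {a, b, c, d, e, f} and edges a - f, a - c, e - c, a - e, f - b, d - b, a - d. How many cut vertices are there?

1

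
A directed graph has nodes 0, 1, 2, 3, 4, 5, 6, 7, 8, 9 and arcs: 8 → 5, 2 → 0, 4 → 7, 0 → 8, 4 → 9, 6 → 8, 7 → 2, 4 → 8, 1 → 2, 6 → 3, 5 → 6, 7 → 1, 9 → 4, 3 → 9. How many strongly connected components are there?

1

{0, 1, 2, 3, 4, 5, 6, 7, 8, 9} are all mutually reachable — one SCC of size 10.
That gives 1 strongly connected component.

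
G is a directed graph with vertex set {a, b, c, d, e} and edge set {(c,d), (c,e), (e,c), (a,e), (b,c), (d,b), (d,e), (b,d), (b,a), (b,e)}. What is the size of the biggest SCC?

5

{a, b, c, d, e} are all mutually reachable — one SCC of size 5.
The largest has 5 vertices.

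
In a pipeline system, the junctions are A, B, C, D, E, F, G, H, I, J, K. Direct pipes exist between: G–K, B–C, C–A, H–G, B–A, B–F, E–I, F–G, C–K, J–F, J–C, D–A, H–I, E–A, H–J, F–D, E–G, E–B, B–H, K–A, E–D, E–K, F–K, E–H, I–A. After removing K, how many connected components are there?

1

With K gone, the remaining components are: {A, B, C, D, E, F, G, H, I, J}.
That is 1 component.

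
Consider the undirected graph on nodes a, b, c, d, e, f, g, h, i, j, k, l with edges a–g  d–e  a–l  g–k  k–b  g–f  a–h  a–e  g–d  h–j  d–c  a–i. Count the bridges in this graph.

The edges on the cycle a-g-d-e-a are not bridges since each lies on that cycle.
But removing g–k disconnects g from k; removing a–l disconnects a from l; removing k–b disconnects k from b; removing a–h disconnects a from h — these are bridges.
In total 8 edges are bridges.

8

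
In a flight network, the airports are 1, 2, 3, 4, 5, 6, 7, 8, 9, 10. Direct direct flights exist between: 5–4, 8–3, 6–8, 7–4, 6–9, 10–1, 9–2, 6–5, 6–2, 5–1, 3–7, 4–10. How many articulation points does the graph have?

Removing 6 increases the component count from 1 to 2, so 6 is a cut vertex.
By contrast removing 4 leaves 1 component; it is not a cut vertex. No other vertex is a cut vertex either.

1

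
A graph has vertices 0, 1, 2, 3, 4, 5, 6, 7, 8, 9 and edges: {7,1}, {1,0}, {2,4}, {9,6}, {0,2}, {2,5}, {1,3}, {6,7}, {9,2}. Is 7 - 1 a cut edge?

After removing 7 - 1, the path 7-6-9-2-0-1 still connects them, so the edge is not a bridge.

No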